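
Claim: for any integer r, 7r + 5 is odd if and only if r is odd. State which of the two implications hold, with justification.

Neither implication holds.

(⇒) This fails: r = 2 gives 7r + 5 = 19, which is odd, but 2 is even, not odd.

(⇐) This also fails: r = 3 is odd, but 7r + 5 = 26 is even, not odd.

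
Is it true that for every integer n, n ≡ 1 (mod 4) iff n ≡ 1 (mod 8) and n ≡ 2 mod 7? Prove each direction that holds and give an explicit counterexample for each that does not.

(⇒) This fails: n = 1 gives 1 ≡ 1 (mod 4) but 1 ≡ 1 (mod 7), so the conjunction on the right does not hold.

(⇐) Conversely, if n ≡ 1 (mod 8) and n ≡ 2 (mod 7), then by the Chinese remainder theorem n ≡ 9 (mod 56). Since 9 ≡ 1 (mod 4) and 4 ∣ 56, we get n ≡ 1 (mod 4).

(⇒) fails; (⇐) holds.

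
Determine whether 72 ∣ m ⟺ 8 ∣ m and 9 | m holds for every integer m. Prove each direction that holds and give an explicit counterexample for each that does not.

The biconditional holds.

(⇒) If 72 ∣ m, write m = 72q. Since 72 = 9·8, m = 8·(9q), so 8 ∣ m; and since 72 = 8·9, m = 9·(8q), so 9 ∣ m.

(⇐) Suppose 8 ∣ m and 9 ∣ m. Any common multiple of 8 and 9 is a multiple of their lcm; here gcd(8, 9) = 1, so lcm(8, 9) = 8·9 = 72, so 72 ∣ m.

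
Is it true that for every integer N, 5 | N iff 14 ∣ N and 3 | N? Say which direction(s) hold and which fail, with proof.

[⇒] This fails: take N = 5. Certainly 5 ∣ 5, but 14 ∤ 5.

[⇐] This fails: take N = 42. Both 14 ∣ 42 and 3 ∣ 42, yet 42 is not a multiple of 5 (since 42 = 8·5 + 2), so 5 ∤ 42.

(⇒) fails and (⇐) fails.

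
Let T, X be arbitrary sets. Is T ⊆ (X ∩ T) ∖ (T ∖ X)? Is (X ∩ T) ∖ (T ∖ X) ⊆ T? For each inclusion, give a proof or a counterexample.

The sets are not equal: only the reverse inclusion holds.

Forward inclusion. This inclusion fails. Take T = {1}, X = ∅; then 1 ∈ T but 1 ∉ (X ∩ T) ∖ (T ∖ X).

Reverse inclusion. Let x ∈ (X ∩ T) ∖ (T ∖ X). Then x ∈ T ∩ X, from which x ∈ T.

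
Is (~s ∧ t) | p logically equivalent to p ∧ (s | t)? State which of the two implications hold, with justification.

(⇒) This fails. Under t = T, s = F, p = F, the left side is true but the right side is false.

(⇐) Assume the antecedent. If t is true, the antecedent forces (t = T, s = F, p = T) or (t = T, s = T, p = T), and (~s ∧ t) | p holds there. If t is false, the antecedent forces (t = F, s = T, p = T), and (~s ∧ t) | p holds there. Either way (~s ∧ t) | p holds.

The forward direction fails; the converse holds.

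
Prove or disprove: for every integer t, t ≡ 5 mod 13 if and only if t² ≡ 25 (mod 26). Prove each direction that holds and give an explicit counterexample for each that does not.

[⇒] This fails: take t = 18. Then 18 ≡ 5 (mod 13), but 18² = 324 ≡ 12 (mod 26), not 25.

[⇐] This fails: take t = 21. Then 21² = 441 ≡ 25 (mod 26), yet 21 ≡ 8 (mod 13), not 5.

(⇒) fails and (⇐) fails.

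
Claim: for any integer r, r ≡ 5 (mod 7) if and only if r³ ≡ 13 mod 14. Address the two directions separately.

[⇒] This fails: take r = 12. Then 12 ≡ 5 (mod 7), but 12³ = 1728 ≡ 6 (mod 14), not 13.

[⇐] This fails: take r = 3. Then 3³ = 27 ≡ 13 (mod 14), yet 3 ≡ 3 (mod 7), not 5.

Neither direction holds.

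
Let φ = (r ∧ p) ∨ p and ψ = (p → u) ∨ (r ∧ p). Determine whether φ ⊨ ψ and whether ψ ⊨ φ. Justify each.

(⇒) fails and (⇐) fails.

(→) This fails. Under u = F, r = F, p = T, the left side is true but the right side is false.

(←) This fails. Under u = F, r = F, p = F, the left side is false but the right side is true.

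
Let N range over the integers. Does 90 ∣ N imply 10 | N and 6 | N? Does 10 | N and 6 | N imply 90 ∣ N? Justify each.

(⇒) holds; (⇐) fails.

(⟸) This fails: take N = 30. Both 10 ∣ 30 and 6 ∣ 30, yet 30 is not a multiple of 90 (since 30 = 0·90 + 30), so 90 ∤ 30.

(⟹) If 90 ∣ N, write N = 90q. Since 90 = 9·10, N = 10·(9q), so 10 ∣ N; and since 90 = 15·6, N = 6·(15q), so 6 ∣ N.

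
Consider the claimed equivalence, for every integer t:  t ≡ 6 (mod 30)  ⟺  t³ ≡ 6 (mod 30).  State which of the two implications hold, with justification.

[⇒] Suppose t ≡ 6 (mod 30). Write t = 30j + 6. Then (30j + 6)³ = 27000j³ + 16200j² + 3240j + 216 = 30(900j³ + 540j² + 108j + 7) + 6, so t³ ≡ 6 (mod 30).

[⇐] Conversely, suppose t³ ≡ 6 (mod 30). The only residue r in {0, …, 29} with r³ ≡ 6 (mod 30) is r = 6, so t ≡ 6 (mod 30).

Both directions hold; the statement is true.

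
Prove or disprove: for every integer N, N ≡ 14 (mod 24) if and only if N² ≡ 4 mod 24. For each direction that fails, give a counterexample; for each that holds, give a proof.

(⇒) Suppose N ≡ 14 (mod 24). Write N = 24j + 14. Then (24j + 14)² = 576j² + 672j + 196 = 24(24j² + 28j + 8) + 4, so N² ≡ 4 (mod 24).

(⇐) This fails: take N = 2. Then 2² = 4 ≡ 4 (mod 24), yet 2 ≡ 2 (mod 24), not 14.

Only the forward implication holds.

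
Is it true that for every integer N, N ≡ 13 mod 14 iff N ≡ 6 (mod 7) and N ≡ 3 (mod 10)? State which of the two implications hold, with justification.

Only the converse holds.

(⇒) This fails: N = 69 gives 69 ≡ 13 (mod 14) but 69 ≡ 9 (mod 10), so the conjunction on the right does not hold.

(⇐) Conversely, if N ≡ 6 (mod 7) and N ≡ 3 (mod 10), then by the Chinese remainder theorem N ≡ 13 (mod 70). Since 13 ≡ 13 (mod 14) and 14 ∣ 70, we get N ≡ 13 (mod 14).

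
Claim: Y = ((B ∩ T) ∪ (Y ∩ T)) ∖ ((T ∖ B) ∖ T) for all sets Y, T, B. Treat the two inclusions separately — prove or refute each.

(⟹) This inclusion fails. Take Y = {1}, T = ∅, B = ∅; then 1 ∈ Y but 1 ∉ ((B ∩ T) ∪ (Y ∩ T)) ∖ ((T ∖ B) ∖ T).

(⟸) This inclusion fails. Take Y = ∅, T = {1}, B = {1}; then 1 ∈ ((B ∩ T) ∪ (Y ∩ T)) ∖ ((T ∖ B) ∖ T) but 1 ∉ Y.

Both inclusions fail.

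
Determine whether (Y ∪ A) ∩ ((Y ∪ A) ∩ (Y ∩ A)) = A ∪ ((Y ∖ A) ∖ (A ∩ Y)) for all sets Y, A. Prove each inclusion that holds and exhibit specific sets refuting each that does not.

(⟸) This inclusion fails. Take Y = {1}, A = ∅; then 1 ∈ A ∪ ((Y ∖ A) ∖ (A ∩ Y)) but 1 ∉ (Y ∪ A) ∩ ((Y ∪ A) ∩ (Y ∩ A)).

(⟹) Let x ∈ (Y ∪ A) ∩ ((Y ∪ A) ∩ (Y ∩ A)). Then x ∈ Y ∩ A, from which x ∈ A ∪ ((Y ∖ A) ∖ (A ∩ Y)).

Only the forward inclusion holds.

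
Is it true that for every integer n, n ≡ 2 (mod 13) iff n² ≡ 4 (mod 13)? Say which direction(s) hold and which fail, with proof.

Forward direction. Suppose n ≡ 2 (mod 13). Write n = 13j + 2. Then (13j + 2)² = 169j² + 52j + 4 = 13(13j² + 4j) + 4, so n² ≡ 4 (mod 13).

Converse. This fails: take n = 11. Then 11² = 121 ≡ 4 (mod 13), yet 11 ≡ 11 (mod 13), not 2.

Not equivalent: only (⇒) holds.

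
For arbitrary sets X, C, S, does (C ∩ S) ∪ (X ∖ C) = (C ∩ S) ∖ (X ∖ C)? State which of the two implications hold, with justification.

(⟹) This inclusion fails. Take X = {1}, C = ∅, S = ∅; then 1 ∈ (C ∩ S) ∪ (X ∖ C) but 1 ∉ (C ∩ S) ∖ (X ∖ C).

(⟸) Let x ∈ (C ∩ S) ∖ (X ∖ C). Then either x ∈ C ∩ S and x ∉ X; or x ∈ X ∩ C ∩ S. In each case x ∈ (C ∩ S) ∪ (X ∖ C), so (C ∩ S) ∖ (X ∖ C) ⊆ (C ∩ S) ∪ (X ∖ C).

The sets are not equal: only the reverse inclusion holds.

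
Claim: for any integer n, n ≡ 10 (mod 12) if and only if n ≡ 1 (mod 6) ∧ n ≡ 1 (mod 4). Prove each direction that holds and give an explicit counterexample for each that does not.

(→) This fails: n = 10 gives 10 ≡ 10 (mod 12) but 10 ≡ 4 (mod 6), so the conjunction on the right does not hold.

(←) This fails: n = 1 satisfies both congruences on the right (1 ≡ 1 mod 6 and 1 ≡ 1 mod 4) yet 1 ≡ 1 (mod 12), not 10.

(⇒) fails and (⇐) fails.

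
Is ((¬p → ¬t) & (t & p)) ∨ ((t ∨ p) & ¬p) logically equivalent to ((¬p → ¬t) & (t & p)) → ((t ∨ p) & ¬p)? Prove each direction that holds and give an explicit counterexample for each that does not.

Neither direction holds.

[⇒] This fails. Under t = T, p = T, the left side is true but the right side is false.

[⇐] This fails. Under t = F, p = F, the left side is false but the right side is true.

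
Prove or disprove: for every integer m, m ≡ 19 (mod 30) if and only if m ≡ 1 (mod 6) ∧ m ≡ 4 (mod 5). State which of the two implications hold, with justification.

[⇒] Suppose m ≡ 19 (mod 30); write m = 30j + 19. Since 6 ∣ 30, reducing mod 6 gives m ≡ 19 ≡ 1 (mod 6); since 5 ∣ 30, reducing mod 5 gives m ≡ 19 ≡ 4 (mod 5).

[⇐] Conversely, if m ≡ 1 (mod 6) and m ≡ 4 (mod 5), then by the Chinese remainder theorem m ≡ 19 (mod 30). This is exactly m ≡ 19 (mod 30).

Both implications hold.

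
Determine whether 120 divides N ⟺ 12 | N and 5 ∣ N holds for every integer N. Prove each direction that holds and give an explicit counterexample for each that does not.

Only the forward implication holds.

[⇒] If 120 ∣ N, write N = 120q. Since 120 = 10·12, N = 12·(10q), so 12 ∣ N; and since 120 = 24·5, N = 5·(24q), so 5 ∣ N.

[⇐] This fails: take N = 60. Both 12 ∣ 60 and 5 ∣ 60, yet 60 is not a multiple of 120 (since 60 = 0·120 + 60), so 120 ∤ 60.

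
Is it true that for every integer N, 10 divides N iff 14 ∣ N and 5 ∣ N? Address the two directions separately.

Not equivalent: only (⇐) holds.

(⟹) This fails: take N = 10. Certainly 10 ∣ 10, but 14 ∤ 10.

(⟸) Suppose 14 ∣ N and 5 ∣ N. Any common multiple of 14 and 5 is a multiple of their lcm; here gcd(14, 5) = 1, so lcm(14, 5) = 14·5 = 70, so 70 ∣ N. Since 10 ∣ 70, it follows that 10 ∣ N.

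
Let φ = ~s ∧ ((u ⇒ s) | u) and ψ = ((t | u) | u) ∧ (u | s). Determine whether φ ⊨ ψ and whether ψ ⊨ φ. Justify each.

(⇒) This fails. Under u = F, s = F, t = F, the left side is true but the right side is false.

(⇐) This fails. Under u = T, s = T, t = F, the left side is false but the right side is true.

Both directions fail.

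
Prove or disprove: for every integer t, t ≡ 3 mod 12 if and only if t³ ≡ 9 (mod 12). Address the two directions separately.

(⇒) This fails: take t = 3. Then 3 ≡ 3 (mod 12), but 3³ = 27 ≡ 3 (mod 12), not 9.

(⇐) This fails: take t = 9. Then 9³ = 729 ≡ 9 (mod 12), yet 9 ≡ 9 (mod 12), not 3.

(⇒) fails and (⇐) fails.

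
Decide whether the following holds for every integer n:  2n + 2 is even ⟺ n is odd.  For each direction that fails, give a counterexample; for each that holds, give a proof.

Only the converse holds.

[⇒] This fails: take n = 0. Then 2n + 2 = 2, which is even, yet n = 0 is even, not odd.

[⇐] Suppose n is odd. Since 2 is even, 2n is even for every n, so 2n + 2 has the same parity as 2, which is even. Hence 2n + 2 is even.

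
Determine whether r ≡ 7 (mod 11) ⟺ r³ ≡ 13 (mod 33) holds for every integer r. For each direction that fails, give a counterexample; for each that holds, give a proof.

(⇒) fails; (⇐) holds.

(⟹) This fails: take r = 18. Then 18 ≡ 7 (mod 11), but 18³ = 5832 ≡ 24 (mod 33), not 13.

(⟸) Conversely, the residues r modulo 33 with r³ ≡ 13 (mod 33) are exactly {7}, and each is ≡ 7 (mod 11).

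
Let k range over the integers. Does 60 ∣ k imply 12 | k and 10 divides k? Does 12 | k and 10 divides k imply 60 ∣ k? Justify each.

[⇒] If 60 ∣ k, write k = 60q. Since 60 = 5·12, k = 12·(5q), so 12 ∣ k; and since 60 = 6·10, k = 10·(6q), so 10 ∣ k.

[⇐] Suppose 12 ∣ k and 10 ∣ k. Any common multiple of 12 and 10 is a multiple of their lcm; here lcm(12, 10) = 12·10/gcd(12, 10) = 120/2 = 60, so 60 ∣ k.

Equivalent; both directions hold.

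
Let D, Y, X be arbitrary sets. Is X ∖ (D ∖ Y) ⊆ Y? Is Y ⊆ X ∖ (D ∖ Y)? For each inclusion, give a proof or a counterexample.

(⊆) This inclusion fails. Take D = ∅, Y = ∅, X = {1}; then 1 ∈ X ∖ (D ∖ Y) but 1 ∉ Y.

(⊇) This inclusion fails. Take D = ∅, Y = {1}, X = ∅; then 1 ∈ Y but 1 ∉ X ∖ (D ∖ Y).

Both inclusions fail.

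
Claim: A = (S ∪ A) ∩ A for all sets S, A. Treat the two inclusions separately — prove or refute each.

(⟸) Let x ∈ (S ∪ A) ∩ A. Then either x ∈ A and x ∉ S; or x ∈ S ∩ A. In each case x ∈ A, so (S ∪ A) ∩ A ⊆ A.

(⟹) Let x ∈ A. Then either x ∈ A and x ∉ S; or x ∈ S ∩ A. In each case x ∈ (S ∪ A) ∩ A, so A ⊆ (S ∪ A) ∩ A.

Both inclusions hold; the sets are equal.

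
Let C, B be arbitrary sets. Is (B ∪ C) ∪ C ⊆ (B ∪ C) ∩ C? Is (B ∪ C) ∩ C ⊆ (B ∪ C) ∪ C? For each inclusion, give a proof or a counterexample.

Reverse inclusion. Let x ∈ (B ∪ C) ∩ C. Then either x ∈ C and x ∉ B; or x ∈ C ∩ B. In each case x ∈ (B ∪ C) ∪ C, so (B ∪ C) ∩ C ⊆ (B ∪ C) ∪ C.

Forward inclusion. This inclusion fails. Take C = ∅, B = {1}; then 1 ∈ (B ∪ C) ∪ C but 1 ∉ (B ∪ C) ∩ C.

(⊆) fails; (⊇) holds.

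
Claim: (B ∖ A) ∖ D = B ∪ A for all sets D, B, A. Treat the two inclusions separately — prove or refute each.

(⊆) holds; (⊇) fails.

(⟹) Let x ∈ (B ∖ A) ∖ D. Then x ∈ B and x ∉ D, A, from which x ∈ B ∪ A.

(⟸) This inclusion fails. Take D = {1}, B = {1}, A = ∅; then 1 ∈ B ∪ A but 1 ∉ (B ∖ A) ∖ D.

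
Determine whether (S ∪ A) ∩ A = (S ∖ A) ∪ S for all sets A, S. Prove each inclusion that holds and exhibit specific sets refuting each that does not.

Neither inclusion holds.

(⊆) This inclusion fails. Take A = {1}, S = ∅; then 1 ∈ (S ∪ A) ∩ A but 1 ∉ (S ∖ A) ∪ S.

(⊇) This inclusion fails. Take A = ∅, S = {1}; then 1 ∈ (S ∖ A) ∪ S but 1 ∉ (S ∪ A) ∩ A.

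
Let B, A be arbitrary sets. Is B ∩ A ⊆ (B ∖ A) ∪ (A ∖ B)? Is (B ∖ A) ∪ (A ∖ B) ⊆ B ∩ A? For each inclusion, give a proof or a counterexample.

(⊆) fails and (⊇) fails.

(⊆) This inclusion fails. Take B = {1}, A = {1}; then 1 ∈ B ∩ A but 1 ∉ (B ∖ A) ∪ (A ∖ B).

(⊇) This inclusion fails. Take B = {1}, A = ∅; then 1 ∈ (B ∖ A) ∪ (A ∖ B) but 1 ∉ B ∩ A.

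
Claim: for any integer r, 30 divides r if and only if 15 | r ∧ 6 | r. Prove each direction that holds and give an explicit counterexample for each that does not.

Both directions hold; the statement is true.

Forward direction. If 30 ∣ r, write r = 30q. Since 30 = 2·15, r = 15·(2q), so 15 ∣ r; and since 30 = 5·6, r = 6·(5q), so 6 ∣ r.

Converse. Suppose 15 ∣ r and 6 ∣ r. Any common multiple of 15 and 6 is a multiple of their lcm; here lcm(15, 6) = 15·6/gcd(15, 6) = 90/3 = 30, so 30 ∣ r.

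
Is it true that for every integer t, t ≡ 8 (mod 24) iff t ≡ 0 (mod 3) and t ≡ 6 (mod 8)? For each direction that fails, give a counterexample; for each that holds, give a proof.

(⇒) fails and (⇐) fails.

Forward direction. This fails: t = 8 gives 8 ≡ 8 (mod 24) but 8 ≡ 2 (mod 3), so the conjunction on the right does not hold.

Converse. This fails: t = 6 satisfies both congruences on the right (6 ≡ 0 mod 3 and 6 ≡ 6 mod 8) yet 6 ≡ 6 (mod 24), not 8.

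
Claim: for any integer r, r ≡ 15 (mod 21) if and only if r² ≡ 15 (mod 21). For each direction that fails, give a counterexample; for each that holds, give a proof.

(⇐) This fails: take r = 6. Then 6² = 36 ≡ 15 (mod 21), yet 6 ≡ 6 (mod 21), not 15.

(⇒) Suppose r ≡ 15 (mod 21). Write r = 21j + 15. Then (21j + 15)² = 441j² + 630j + 225 = 21(21j² + 30j + 10) + 15, so r² ≡ 15 (mod 21).

Only the forward implication holds.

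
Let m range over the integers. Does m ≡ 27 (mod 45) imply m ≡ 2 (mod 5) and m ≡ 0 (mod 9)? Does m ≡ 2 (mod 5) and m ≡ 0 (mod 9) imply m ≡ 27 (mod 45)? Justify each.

Equivalent; both directions hold.

(→) Suppose m ≡ 27 (mod 45); write m = 45j + 27. Since 5 ∣ 45, reducing mod 5 gives m ≡ 27 ≡ 2 (mod 5); since 9 ∣ 45, reducing mod 9 gives m ≡ 27 ≡ 0 (mod 9).

(←) Conversely, if m ≡ 2 (mod 5) and m ≡ 0 (mod 9), then by the Chinese remainder theorem m ≡ 27 (mod 45). This is exactly m ≡ 27 (mod 45).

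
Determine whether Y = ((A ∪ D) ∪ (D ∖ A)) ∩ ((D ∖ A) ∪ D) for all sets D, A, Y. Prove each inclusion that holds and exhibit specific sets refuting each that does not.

Both inclusions fail.

(⊆) This inclusion fails. Take D = ∅, A = ∅, Y = {1}; then 1 ∈ Y but 1 ∉ ((A ∪ D) ∪ (D ∖ A)) ∩ ((D ∖ A) ∪ D).

(⊇) This inclusion fails. Take D = {1}, A = ∅, Y = ∅; then 1 ∈ ((A ∪ D) ∪ (D ∖ A)) ∩ ((D ∖ A) ∪ D) but 1 ∉ Y.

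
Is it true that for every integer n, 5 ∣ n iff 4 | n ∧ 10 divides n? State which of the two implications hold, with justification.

Forward direction. This fails: take n = 5. Certainly 5 ∣ 5, but 4 ∤ 5.

Converse. Suppose 4 ∣ n and 10 ∣ n. Any common multiple of 4 and 10 is a multiple of their lcm; here lcm(4, 10) = 4·10/gcd(4, 10) = 40/2 = 20, so 20 ∣ n. Since 5 ∣ 20, it follows that 5 ∣ n.

The forward direction fails; the converse holds.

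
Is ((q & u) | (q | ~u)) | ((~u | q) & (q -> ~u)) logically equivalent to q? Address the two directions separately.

(→) This fails. Under u = F, q = F, the left side is true but the right side is false.

(←) Assume the antecedent. If u is true, the antecedent forces (u = T, q = T), and the consequent holds there. If u is false, the consequent reduces to true regardless of the other variables. Either way the consequent holds.

The forward direction fails; the converse holds.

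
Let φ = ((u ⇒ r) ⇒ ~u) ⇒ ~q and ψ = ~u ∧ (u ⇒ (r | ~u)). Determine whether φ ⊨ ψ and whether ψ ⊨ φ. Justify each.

[⇒] This fails. Under q = F, r = F, u = T, the left side is true but the right side is false.

[⇐] This fails. Under q = T, r = F, u = F, the left side is false but the right side is true.

(⇒) fails and (⇐) fails.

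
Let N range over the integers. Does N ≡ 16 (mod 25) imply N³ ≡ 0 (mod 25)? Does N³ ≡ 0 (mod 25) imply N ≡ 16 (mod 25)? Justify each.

(⇒) fails and (⇐) fails.

[⇒] This fails: take N = 16. Then 16 ≡ 16 (mod 25), but 16³ = 4096 ≡ 21 (mod 25), not 0.

[⇐] This fails: take N = 0. Then 0³ = 0 ≡ 0 (mod 25), yet 0 ≡ 0 (mod 25), not 16.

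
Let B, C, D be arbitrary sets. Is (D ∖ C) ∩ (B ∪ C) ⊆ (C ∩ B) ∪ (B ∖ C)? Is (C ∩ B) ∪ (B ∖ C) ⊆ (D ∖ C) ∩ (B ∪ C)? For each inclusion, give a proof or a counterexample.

(⟸) This inclusion fails. Take B = {1}, C = ∅, D = ∅; then 1 ∈ (C ∩ B) ∪ (B ∖ C) but 1 ∉ (D ∖ C) ∩ (B ∪ C).

(⟹) Let x ∈ (D ∖ C) ∩ (B ∪ C). Then x ∈ B ∩ D and x ∉ C, from which x ∈ (C ∩ B) ∪ (B ∖ C).

Only the forward inclusion holds.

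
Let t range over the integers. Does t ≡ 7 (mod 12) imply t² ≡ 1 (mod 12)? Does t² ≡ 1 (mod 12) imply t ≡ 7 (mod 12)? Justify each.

(⇒) Suppose t ≡ 7 (mod 12). Write t = 12j + 7. Then (12j + 7)² = 144j² + 168j + 49 = 12(12j² + 14j + 4) + 1, so t² ≡ 1 (mod 12).

(⇐) This fails: take t = 1. Then 1² = 1 ≡ 1 (mod 12), yet 1 ≡ 1 (mod 12), not 7.

The forward direction holds; the converse fails.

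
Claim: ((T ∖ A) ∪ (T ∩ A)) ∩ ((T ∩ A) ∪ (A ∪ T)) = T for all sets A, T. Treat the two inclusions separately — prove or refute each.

(⊇) Let x ∈ T. Then either x ∈ T and x ∉ A; or x ∈ A ∩ T. In each case x ∈ ((T ∖ A) ∪ (T ∩ A)) ∩ ((T ∩ A) ∪ (A ∪ T)), so T ⊆ ((T ∖ A) ∪ (T ∩ A)) ∩ ((T ∩ A) ∪ (A ∪ T)).

(⊆) Let x ∈ ((T ∖ A) ∪ (T ∩ A)) ∩ ((T ∩ A) ∪ (A ∪ T)). Then either x ∈ T and x ∉ A; or x ∈ A ∩ T. In each case x ∈ T, so ((T ∖ A) ∪ (T ∩ A)) ∩ ((T ∩ A) ∪ (A ∪ T)) ⊆ T.

Both inclusions hold; the sets are equal.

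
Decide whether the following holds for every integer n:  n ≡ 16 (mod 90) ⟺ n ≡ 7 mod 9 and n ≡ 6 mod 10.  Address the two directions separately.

[⇒] Suppose n ≡ 16 (mod 90); write n = 90j + 16. Since 9 ∣ 90, reducing mod 9 gives n ≡ 16 ≡ 7 (mod 9); since 10 ∣ 90, reducing mod 10 gives n ≡ 16 ≡ 6 (mod 10).

[⇐] Conversely, if n ≡ 7 (mod 9) and n ≡ 6 (mod 10), then by the Chinese remainder theorem n ≡ 16 (mod 90). This is exactly n ≡ 16 (mod 90).

Equivalent; both directions hold.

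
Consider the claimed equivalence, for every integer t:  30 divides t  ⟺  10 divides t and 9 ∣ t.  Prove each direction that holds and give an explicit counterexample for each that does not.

(⇒) fails; (⇐) holds.

(⇐) Suppose 10 ∣ t and 9 ∣ t. Any common multiple of 10 and 9 is a multiple of their lcm; here gcd(10, 9) = 1, so lcm(10, 9) = 10·9 = 90, so 90 ∣ t. Since 30 ∣ 90, it follows that 30 ∣ t.

(⇒) This fails: take t = 30. Certainly 30 ∣ 30, but 9 ∤ 30.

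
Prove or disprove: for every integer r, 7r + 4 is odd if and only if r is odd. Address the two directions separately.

Both directions hold.

(→) Suppose 7r + 4 is odd. Since 7 is odd, 7r and r have the same parity, so 7r + 4 ≡ r + 4 (mod 2). As 4 is even, 7r + 4 is odd exactly when r is odd. Thus r is odd.

(←) Conversely, suppose r is odd; write r = 2j + 1. Then 7r + 4 = 7·(2j + 1) + 4 = 2·7j + 11, which is odd.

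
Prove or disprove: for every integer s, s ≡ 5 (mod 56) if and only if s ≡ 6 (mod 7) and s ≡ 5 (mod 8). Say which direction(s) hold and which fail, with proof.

Forward direction. This fails: s = 5 gives 5 ≡ 5 (mod 56) but 5 ≡ 5 (mod 7), so the conjunction on the right does not hold.

Converse. This fails: s = 13 satisfies both congruences on the right (13 ≡ 6 mod 7 and 13 ≡ 5 mod 8) yet 13 ≡ 13 (mod 56), not 5.

Neither implication holds.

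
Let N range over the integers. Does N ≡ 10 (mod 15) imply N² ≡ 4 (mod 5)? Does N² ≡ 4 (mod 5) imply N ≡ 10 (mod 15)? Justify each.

Both directions fail.

(→) This fails: take N = 10. Then 10 ≡ 10 (mod 15), but 10² = 100 ≡ 0 (mod 5), not 4.

(←) This fails: take N = 2. Then 2² = 4 ≡ 4 (mod 5), yet 2 ≡ 2 (mod 15), not 10.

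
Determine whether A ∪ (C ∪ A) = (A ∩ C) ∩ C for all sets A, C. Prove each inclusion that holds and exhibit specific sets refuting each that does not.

Only the reverse inclusion holds.

(⟹) This inclusion fails. Take A = {1}, C = ∅; then 1 ∈ A ∪ (C ∪ A) but 1 ∉ (A ∩ C) ∩ C.

(⟸) Let x ∈ (A ∩ C) ∩ C. Then x ∈ A ∩ C, from which x ∈ A ∪ (C ∪ A).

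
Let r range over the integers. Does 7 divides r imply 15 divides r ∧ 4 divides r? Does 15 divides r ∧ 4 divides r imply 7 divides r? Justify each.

Neither implication holds.

(⟹) This fails: take r = 7. Certainly 7 ∣ 7, but 15 ∤ 7.

(⟸) This fails: take r = 60. Both 15 ∣ 60 and 4 ∣ 60, yet 60 is not a multiple of 7 (since 60 = 8·7 + 4), so 7 ∤ 60.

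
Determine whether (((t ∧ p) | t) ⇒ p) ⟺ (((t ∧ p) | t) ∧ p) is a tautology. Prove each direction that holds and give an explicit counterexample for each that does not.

Not equivalent: only (⇐) holds.

(⇒) This fails. Under p = F, t = F, the left side is true but the right side is false.

(⇐) Assume the antecedent. If p is true, ((t ∧ p) | t) ⇒ p reduces to true regardless of the other variables. If p is false, the antecedent cannot hold. Either way ((t ∧ p) | t) ⇒ p holds.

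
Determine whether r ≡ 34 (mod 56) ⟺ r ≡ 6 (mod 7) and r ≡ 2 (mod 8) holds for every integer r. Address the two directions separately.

Equivalent; both directions hold.

(⇒) Suppose r ≡ 34 (mod 56); write r = 56j + 34. Since 7 ∣ 56, reducing mod 7 gives r ≡ 34 ≡ 6 (mod 7); since 8 ∣ 56, reducing mod 8 gives r ≡ 34 ≡ 2 (mod 8).

(⇐) Conversely, if r ≡ 6 (mod 7) and r ≡ 2 (mod 8), then by the Chinese remainder theorem r ≡ 34 (mod 56). This is exactly r ≡ 34 (mod 56).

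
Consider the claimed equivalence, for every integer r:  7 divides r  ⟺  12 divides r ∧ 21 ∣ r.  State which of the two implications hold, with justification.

[⇒] This fails: take r = 7. Certainly 7 ∣ 7, but 12 ∤ 7.

[⇐] Suppose 12 ∣ r and 21 ∣ r. Any common multiple of 12 and 21 is a multiple of their lcm; here lcm(12, 21) = 12·21/gcd(12, 21) = 252/3 = 84, so 84 ∣ r. Since 7 ∣ 84, it follows that 7 ∣ r.

Only the reverse direction holds.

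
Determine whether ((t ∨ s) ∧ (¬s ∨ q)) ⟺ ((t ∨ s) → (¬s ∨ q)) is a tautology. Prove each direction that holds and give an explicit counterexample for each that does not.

(→) Assume the antecedent. If q is true, (t ∨ s) → (¬s ∨ q) reduces to true regardless of the other variables. If q is false, the antecedent forces (q = F, t = T, s = F), and (t ∨ s) → (¬s ∨ q) holds there. Either way (t ∨ s) → (¬s ∨ q) holds.

(←) This fails. Under q = F, t = F, s = F, the left side is false but the right side is true.

Only the forward implication holds.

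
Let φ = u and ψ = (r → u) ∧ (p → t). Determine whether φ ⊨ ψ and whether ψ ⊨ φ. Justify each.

(⇒) This fails. Under r = F, u = T, p = T, t = F, the left side is true but the right side is false.

(⇐) This fails. Under r = F, u = F, p = F, t = F, the left side is false but the right side is true.

Neither direction holds.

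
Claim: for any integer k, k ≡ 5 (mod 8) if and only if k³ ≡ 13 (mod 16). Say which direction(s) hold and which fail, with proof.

Converse. The residues r modulo 16 with r³ ≡ 13 (mod 16) are exactly {5}, and each is ≡ 5 (mod 8).

Forward direction. This fails: take k = 13. Then 13 ≡ 5 (mod 8), but 13³ = 2197 ≡ 5 (mod 16), not 13.

Not equivalent: only (⇐) holds.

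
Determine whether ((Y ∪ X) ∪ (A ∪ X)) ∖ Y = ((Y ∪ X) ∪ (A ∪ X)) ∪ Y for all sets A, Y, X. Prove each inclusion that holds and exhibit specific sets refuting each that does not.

The sets are not equal: only the forward inclusion holds.

(⊆) Let x ∈ ((Y ∪ X) ∪ (A ∪ X)) ∖ Y. Then either x ∈ A and x ∉ Y, X; or x ∈ X and x ∉ A, Y; or x ∈ A ∩ X and x ∉ Y. In each case x ∈ ((Y ∪ X) ∪ (A ∪ X)) ∪ Y, so ((Y ∪ X) ∪ (A ∪ X)) ∖ Y ⊆ ((Y ∪ X) ∪ (A ∪ X)) ∪ Y.

(⊇) This inclusion fails. Take A = ∅, Y = {1}, X = ∅; then 1 ∈ ((Y ∪ X) ∪ (A ∪ X)) ∪ Y but 1 ∉ ((Y ∪ X) ∪ (A ∪ X)) ∖ Y.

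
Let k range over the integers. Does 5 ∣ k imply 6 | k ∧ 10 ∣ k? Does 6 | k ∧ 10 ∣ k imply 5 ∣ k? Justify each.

Not equivalent: only (⇐) holds.

Forward direction. This fails: take k = 5. Certainly 5 ∣ 5, but 6 ∤ 5.

Converse. Suppose 6 ∣ k and 10 ∣ k. Any common multiple of 6 and 10 is a multiple of their lcm; here lcm(6, 10) = 6·10/gcd(6, 10) = 60/2 = 30, so 30 ∣ k. Since 5 ∣ 30, it follows that 5 ∣ k.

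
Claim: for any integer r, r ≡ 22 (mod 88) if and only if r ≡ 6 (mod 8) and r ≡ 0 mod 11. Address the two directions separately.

Both implications hold.

Forward direction. Suppose r ≡ 22 (mod 88); write r = 88j + 22. Since 8 ∣ 88, reducing mod 8 gives r ≡ 22 ≡ 6 (mod 8); since 11 ∣ 88, reducing mod 11 gives r ≡ 22 ≡ 0 (mod 11).

Converse. If r ≡ 6 (mod 8) and r ≡ 0 (mod 11), then by the Chinese remainder theorem r ≡ 22 (mod 88). This is exactly r ≡ 22 (mod 88).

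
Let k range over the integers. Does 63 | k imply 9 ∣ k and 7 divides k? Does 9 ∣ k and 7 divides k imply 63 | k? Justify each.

Both directions hold.

Converse. Suppose 9 ∣ k and 7 ∣ k. Any common multiple of 9 and 7 is a multiple of their lcm; here gcd(9, 7) = 1, so lcm(9, 7) = 9·7 = 63, so 63 ∣ k.

Forward direction. If 63 ∣ k, write k = 63q. Since 63 = 7·9, k = 9·(7q), so 9 ∣ k; and since 63 = 9·7, k = 7·(9q), so 7 ∣ k.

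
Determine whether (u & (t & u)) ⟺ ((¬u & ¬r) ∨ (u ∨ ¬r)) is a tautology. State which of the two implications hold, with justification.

Forward direction. Assume the antecedent. If t is true, the antecedent forces (t = T, r = F, u = T) or (t = T, r = T, u = T), and (¬u & ¬r) ∨ (u ∨ ¬r) holds there. If t is false, the antecedent cannot hold. Either way (¬u & ¬r) ∨ (u ∨ ¬r) holds.

Converse. This fails. Under t = F, r = F, u = F, the left side is false but the right side is true.

(⇒) holds; (⇐) fails.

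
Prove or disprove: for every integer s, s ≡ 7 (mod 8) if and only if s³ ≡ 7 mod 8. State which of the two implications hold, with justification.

Forward direction. Suppose s ≡ 7 (mod 8). Write s = 8j + 7. Then (8j + 7)³ = 512j³ + 1344j² + 1176j + 343 = 8(64j³ + 168j² + 147j + 42) + 7, so s³ ≡ 7 (mod 8).

Converse. Suppose s³ ≡ 7 (mod 8). The only residue r in {0, …, 7} with r³ ≡ 7 (mod 8) is r = 7, so s ≡ 7 (mod 8).

Both directions hold.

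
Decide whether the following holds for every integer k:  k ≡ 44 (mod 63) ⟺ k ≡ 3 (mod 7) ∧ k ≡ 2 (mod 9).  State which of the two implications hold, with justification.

(⇒) This fails: k = 44 gives 44 ≡ 44 (mod 63) but 44 ≡ 2 (mod 7), so the conjunction on the right does not hold.

(⇐) This fails: k = 38 satisfies both congruences on the right (38 ≡ 3 mod 7 and 38 ≡ 2 mod 9) yet 38 ≡ 38 (mod 63), not 44.

Neither implication holds.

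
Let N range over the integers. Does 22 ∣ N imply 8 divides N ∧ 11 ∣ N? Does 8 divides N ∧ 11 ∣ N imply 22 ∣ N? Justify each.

Forward direction. This fails: take N = 22. Certainly 22 ∣ 22, but 8 ∤ 22.

Converse. Suppose 8 ∣ N and 11 ∣ N. Any common multiple of 8 and 11 is a multiple of their lcm; here gcd(8, 11) = 1, so lcm(8, 11) = 8·11 = 88, so 88 ∣ N. Since 22 ∣ 88, it follows that 22 ∣ N.

(⇒) fails; (⇐) holds.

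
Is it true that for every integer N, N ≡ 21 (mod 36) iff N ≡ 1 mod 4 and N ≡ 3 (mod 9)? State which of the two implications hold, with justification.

(→) Suppose N ≡ 21 (mod 36); write N = 36j + 21. Since 4 ∣ 36, reducing mod 4 gives N ≡ 21 ≡ 1 (mod 4); since 9 ∣ 36, reducing mod 9 gives N ≡ 21 ≡ 3 (mod 9).

(←) Conversely, if N ≡ 1 (mod 4) and N ≡ 3 (mod 9), then by the Chinese remainder theorem N ≡ 21 (mod 36). This is exactly N ≡ 21 (mod 36).

Equivalent; both directions hold.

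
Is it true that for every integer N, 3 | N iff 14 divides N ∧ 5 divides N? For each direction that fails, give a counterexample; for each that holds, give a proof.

Neither implication holds.

[⇒] This fails: take N = 3. Certainly 3 ∣ 3, but 14 ∤ 3.

[⇐] This fails: take N = 70. Both 14 ∣ 70 and 5 ∣ 70, yet 70 is not a multiple of 3 (since 70 = 23·3 + 1), so 3 ∤ 70.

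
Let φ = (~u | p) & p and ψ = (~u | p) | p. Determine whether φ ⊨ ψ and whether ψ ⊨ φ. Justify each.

Not equivalent: only (⇒) holds.

(→) Assume the antecedent. If u is true, the antecedent forces (u = T, p = T), and (~u | p) | p holds there. If u is false, (~u | p) | p reduces to true regardless of the other variables. Either way (~u | p) | p holds.

(←) This fails. Under u = F, p = F, the left side is false but the right side is true.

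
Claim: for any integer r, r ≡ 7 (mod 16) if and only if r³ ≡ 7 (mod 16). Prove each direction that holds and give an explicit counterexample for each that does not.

The biconditional holds.

(⇒) Suppose r ≡ 7 (mod 16). Write r = 16j + 7. Then (16j + 7)³ = 4096j³ + 5376j² + 2352j + 343 = 16(256j³ + 336j² + 147j + 21) + 7, so r³ ≡ 7 (mod 16).

(⇐) Conversely, suppose r³ ≡ 7 (mod 16). The only residue r in {0, …, 15} with r³ ≡ 7 (mod 16) is r = 7, so r ≡ 7 (mod 16).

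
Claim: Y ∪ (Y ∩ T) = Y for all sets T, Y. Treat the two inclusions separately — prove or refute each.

Both inclusions hold.

(⊆) Let x ∈ Y ∪ (Y ∩ T). Then either x ∈ Y and x ∉ T; or x ∈ T ∩ Y. In each case x ∈ Y, so Y ∪ (Y ∩ T) ⊆ Y.

(⊇) Let x ∈ Y. Then either x ∈ Y and x ∉ T; or x ∈ T ∩ Y. In each case x ∈ Y ∪ (Y ∩ T), so Y ⊆ Y ∪ (Y ∩ T).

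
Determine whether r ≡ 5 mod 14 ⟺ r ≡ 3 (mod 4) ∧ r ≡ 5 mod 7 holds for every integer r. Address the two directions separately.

Only the converse holds.

[⇒] This fails: r = 5 gives 5 ≡ 5 (mod 14) but 5 ≡ 1 (mod 4), so the conjunction on the right does not hold.

[⇐] Conversely, if r ≡ 3 (mod 4) and r ≡ 5 (mod 7), then by the Chinese remainder theorem r ≡ 19 (mod 28). Since 19 ≡ 5 (mod 14) and 14 ∣ 28, we get r ≡ 5 (mod 14).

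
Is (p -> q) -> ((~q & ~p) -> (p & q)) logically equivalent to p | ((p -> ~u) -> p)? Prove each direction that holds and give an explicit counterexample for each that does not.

Only the reverse direction holds.

(⟹) This fails. Under q = T, p = F, u = F, the left side is true but the right side is false.

(⟸) Assume the antecedent. If q is true, the consequent reduces to true regardless of the other variables. If q is false, the antecedent forces (q = F, p = T, u = F) or (q = F, p = T, u = T), and the consequent holds there. Either way the consequent holds.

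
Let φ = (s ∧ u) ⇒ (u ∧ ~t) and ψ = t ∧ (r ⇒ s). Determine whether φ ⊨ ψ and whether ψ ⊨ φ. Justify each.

Both directions fail.

(⇒) This fails. Under t = F, u = F, s = F, r = F, the left side is true but the right side is false.

(⇐) This fails. Under t = T, u = T, s = T, r = F, the left side is false but the right side is true.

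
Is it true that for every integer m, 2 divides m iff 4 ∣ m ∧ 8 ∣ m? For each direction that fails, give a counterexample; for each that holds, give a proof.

Only the converse holds.

(⇒) This fails: take m = 2. Certainly 2 ∣ 2, but 4 ∤ 2.

(⇐) Suppose 4 ∣ m and 8 ∣ m. Any common multiple of 4 and 8 is a multiple of their lcm; here lcm(4, 8) = 4·8/gcd(4, 8) = 32/4 = 8, so 8 ∣ m. Since 2 ∣ 8, it follows that 2 ∣ m.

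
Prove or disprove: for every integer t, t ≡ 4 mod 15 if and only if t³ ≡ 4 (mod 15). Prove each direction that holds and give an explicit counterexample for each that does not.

(⟹) Suppose t ≡ 4 mod 15. Write t = 15j + 4. Then (15j + 4)³ = 3375j³ + 2700j² + 720j + 64 = 15(225j³ + 180j² + 48j + 4) + 4, so t³ ≡ 4 (mod 15).

(⟸) Conversely, suppose t³ ≡ 4 (mod 15). The only residue r in {0, …, 14} with r³ ≡ 4 (mod 15) is r = 4, so t ≡ 4 (mod 15).

Both implications hold.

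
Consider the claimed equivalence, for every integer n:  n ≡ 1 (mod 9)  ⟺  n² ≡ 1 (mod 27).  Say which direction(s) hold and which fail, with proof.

Neither implication holds.

Forward direction. This fails: take n = 10. Then 10 ≡ 1 (mod 9), but 10² = 100 ≡ 19 (mod 27), not 1.

Converse. This fails: take n = 26. Then 26² = 676 ≡ 1 (mod 27), yet 26 ≡ 8 (mod 9), not 1.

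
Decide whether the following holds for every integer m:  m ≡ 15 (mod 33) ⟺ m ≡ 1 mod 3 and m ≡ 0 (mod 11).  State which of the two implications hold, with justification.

[⇒] This fails: m = 15 gives 15 ≡ 15 (mod 33) but 15 ≡ 0 (mod 3), so the conjunction on the right does not hold.

[⇐] This fails: m = 22 satisfies both congruences on the right (22 ≡ 1 mod 3 and 22 ≡ 0 mod 11) yet 22 ≡ 22 (mod 33), not 15.

Neither direction holds.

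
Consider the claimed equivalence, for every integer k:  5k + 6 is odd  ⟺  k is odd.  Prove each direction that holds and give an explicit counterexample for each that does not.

[⇒] Suppose 5k + 6 is odd. Since 5 is odd, 5k and k have the same parity, so 5k + 6 ≡ k + 6 (mod 2). As 6 is even, 5k + 6 is odd exactly when k is odd. Thus k is odd.

[⇐] Conversely, suppose k is odd; write k = 2j + 1. Then 5k + 6 = 5·(2j + 1) + 6 = 2·5j + 11, which is odd.

The biconditional holds.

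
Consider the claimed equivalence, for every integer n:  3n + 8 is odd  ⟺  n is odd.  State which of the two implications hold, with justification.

(⟹) Suppose 3n + 8 is odd. Since 3 is odd, 3n and n have the same parity, so 3n + 8 ≡ n + 8 (mod 2). As 8 is even, 3n + 8 is odd exactly when n is odd. Thus n is odd.

(⟸) Conversely, suppose n is odd; write n = 2j + 1. Then 3n + 8 = 3·(2j + 1) + 8 = 2·3j + 11, which is odd.

The biconditional holds.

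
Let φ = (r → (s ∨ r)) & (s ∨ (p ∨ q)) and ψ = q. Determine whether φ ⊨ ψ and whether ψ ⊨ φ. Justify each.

Not equivalent: only (⇐) holds.

(⇒) This fails. Under s = T, r = F, p = F, q = F, the left side is true but the right side is false.

(⇐) Assume the antecedent. If q is true, (r → (s ∨ r)) & (s ∨ (p ∨ q)) reduces to true regardless of the other variables. If q is false, the antecedent cannot hold. Either way (r → (s ∨ r)) & (s ∨ (p ∨ q)) holds.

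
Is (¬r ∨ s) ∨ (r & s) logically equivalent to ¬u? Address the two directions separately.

(⇒) This fails. Under s = F, r = F, u = T, the left side is true but the right side is false.

(⇐) This fails. Under s = F, r = T, u = F, the left side is false but the right side is true.

Both directions fail.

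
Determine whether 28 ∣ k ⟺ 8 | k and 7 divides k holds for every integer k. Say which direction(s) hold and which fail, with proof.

Only the reverse direction holds.

(⟹) This fails: take k = 28. Certainly 28 ∣ 28, but 8 ∤ 28.

(⟸) Suppose 8 ∣ k and 7 ∣ k. Any common multiple of 8 and 7 is a multiple of their lcm; here gcd(8, 7) = 1, so lcm(8, 7) = 8·7 = 56, so 56 ∣ k. Since 28 ∣ 56, it follows that 28 ∣ k.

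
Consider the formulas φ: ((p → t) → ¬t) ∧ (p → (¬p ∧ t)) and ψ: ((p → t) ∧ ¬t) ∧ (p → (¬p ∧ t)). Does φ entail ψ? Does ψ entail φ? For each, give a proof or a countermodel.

Both directions hold.

(⟹) Assume the antecedent. If t is true, the antecedent cannot hold. If t is false, the antecedent forces (t = F, p = F), and the consequent holds there. Either way the consequent holds.

(⟸) Assume the antecedent. If t is true, the antecedent cannot hold. If t is false, the antecedent forces (t = F, p = F), and the consequent holds there. Either way the consequent holds.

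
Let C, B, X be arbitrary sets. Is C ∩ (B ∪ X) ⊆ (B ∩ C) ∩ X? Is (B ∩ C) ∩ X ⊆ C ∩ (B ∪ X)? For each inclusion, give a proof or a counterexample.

(⊆) This inclusion fails. Take C = {1}, B = {1}, X = ∅; then 1 ∈ C ∩ (B ∪ X) but 1 ∉ (B ∩ C) ∩ X.

(⊇) Let x ∈ (B ∩ C) ∩ X. Then x ∈ C ∩ B ∩ X, from which x ∈ C ∩ (B ∪ X).

(⊆) fails; (⊇) holds.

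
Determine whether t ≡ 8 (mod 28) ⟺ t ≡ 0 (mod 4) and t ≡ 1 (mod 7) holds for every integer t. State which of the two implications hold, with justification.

(⟸) If t ≡ 0 (mod 4) and t ≡ 1 (mod 7), then by the Chinese remainder theorem t ≡ 8 (mod 28). This is exactly t ≡ 8 (mod 28).

(⟹) Suppose t ≡ 8 (mod 28); write t = 28j + 8. Since 4 ∣ 28, reducing mod 4 gives t ≡ 8 ≡ 0 (mod 4); since 7 ∣ 28, reducing mod 7 gives t ≡ 8 ≡ 1 (mod 7).

Both directions hold; the statement is true.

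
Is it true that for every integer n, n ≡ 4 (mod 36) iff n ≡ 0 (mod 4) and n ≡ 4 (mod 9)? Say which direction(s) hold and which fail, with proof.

Both directions hold.

(⟸) If n ≡ 0 (mod 4) and n ≡ 4 (mod 9), then by the Chinese remainder theorem n ≡ 4 (mod 36). This is exactly n ≡ 4 (mod 36).

(⟹) Suppose n ≡ 4 (mod 36); write n = 36j + 4. Since 4 ∣ 36, reducing mod 4 gives n ≡ 4 ≡ 0 (mod 4); since 9 ∣ 36, reducing mod 9 gives n ≡ 4 (mod 9).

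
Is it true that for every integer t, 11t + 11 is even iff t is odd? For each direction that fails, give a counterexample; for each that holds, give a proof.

Equivalent; both directions hold.

(⟹) Suppose 11t + 11 is even. Since 11 is odd, 11t and t have the same parity, so 11t + 11 ≡ t + 11 (mod 2). As 11 is odd, 11t + 11 is even exactly when t is odd. Thus t is odd.

(⟸) Conversely, suppose t is odd; write t = 2j + 1. Then 11t + 11 = 11·(2j + 1) + 11 = 2·11j + 22, which is even.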